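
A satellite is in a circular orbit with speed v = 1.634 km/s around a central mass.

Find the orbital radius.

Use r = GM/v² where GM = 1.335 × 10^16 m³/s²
v = 1.634 km/s = 1634 m/s
GM = 1.335 × 10^16 m³/s²
v² = 2.66996 × 10^6 m²/s²
r = GM/v² = (1.335 × 10^16) / (2.66996 × 10^6) = 5.00008 × 10^9 m ≈ 5 Gm

Final answer: 5 Gm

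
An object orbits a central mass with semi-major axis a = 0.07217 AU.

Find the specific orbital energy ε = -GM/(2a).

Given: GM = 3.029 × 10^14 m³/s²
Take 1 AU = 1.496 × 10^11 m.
a = 0.07217 AU = 1.07966 × 10^10 m
GM = 3.029 × 10^14 m³/s²
2a = 2.15933 × 10^10 m
ε = −GM/(2a) = -14027.5 J/kg ≈ -14.03 kJ/kg

Final answer: -14.03 kJ/kg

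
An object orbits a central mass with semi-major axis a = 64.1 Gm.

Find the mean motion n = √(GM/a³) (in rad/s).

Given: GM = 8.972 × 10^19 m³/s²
a = 64.1 Gm = 6.41 × 10^10 m
GM = 8.972 × 10^19 m³/s²
a³ = 2.63375 × 10^32 m³
GM/a³ = (8.972 × 10^19) / (2.63375 × 10^32) = 3.40655 × 10^-13 s⁻²
n = √(GM/a³) = 5.83657 × 10^-7 rad/s ≈ 5.837 × 10^-7 rad/s

Final answer: n = 5.837 × 10^-7 rad/s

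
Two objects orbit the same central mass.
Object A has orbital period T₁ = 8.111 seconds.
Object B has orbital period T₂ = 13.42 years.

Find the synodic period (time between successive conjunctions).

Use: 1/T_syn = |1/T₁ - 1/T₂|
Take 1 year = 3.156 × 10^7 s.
T₁ = 8.111 seconds
T₂ = 13.42 years = 4.23535 × 10^8 s
1/T₁ = 0.123289 s⁻¹
1/T₂ = 2.36108 × 10^-9 s⁻¹
|1/T₁ − 1/T₂| = 0.123289 s⁻¹
T_syn = 1 / |1/T₁ − 1/T₂| = 8.111 s ≈ 8.111 seconds

Final answer: T_syn = 8.111 seconds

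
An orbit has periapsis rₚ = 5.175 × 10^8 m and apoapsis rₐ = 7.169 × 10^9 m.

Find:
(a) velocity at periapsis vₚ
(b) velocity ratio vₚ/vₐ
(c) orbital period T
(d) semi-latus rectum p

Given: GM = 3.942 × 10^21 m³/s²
rₚ = 5.175 × 10^8 m
rₐ = 7.169 × 10^9 m
GM = 3.942 × 10^21 m³/s²
a = (rₚ + rₐ)/2 = 3.84325 × 10^9 m
e = (rₐ − rₚ)/(rₐ + rₚ) = (6.6515 × 10^9) / (7.6865 × 10^9) = 0.865348
(a) vₚ² = GM (2/rₚ − 1/a) = 3.942 × 10^21 × (3.86473 × 10^-9 − 2.60196 × 10^-10) = 1.42091 × 10^13 m²/s²;  vₚ = 3.76949 × 10^6 m/s ≈ 3769 km/s
(b) vₚ/vₐ = rₐ/rₚ (angular momentum) = (7.169 × 10^9) / (5.175 × 10^8) = 13.8531 ≈ 13.85
(c) a³ = 5.6767 × 10^28 m³;  T = 2π √(a³/GM) = 2π × 3794.81 s = 23843.5 s ≈ 6.623 hours
(d) 1 − e² = 0.251172;  p = a(1 − e²) = 3.84325 × 10^9 × 0.251172 = 9.65318 × 10^8 m ≈ 9.653 × 10^8 m

Final answer:
(a) velocity at periapsis vₚ = 3769 km/s
(b) velocity ratio vₚ/vₐ = 13.85
(c) orbital period T = 6.623 hours
(d) semi-latus rectum p = 9.653 × 10^8 m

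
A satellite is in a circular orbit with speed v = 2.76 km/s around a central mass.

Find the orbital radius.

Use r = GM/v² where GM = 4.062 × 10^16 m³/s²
v = 2.76 km/s = 2760 m/s
GM = 4.062 × 10^16 m³/s²
v² = 7.6176 × 10^6 m²/s²
r = GM/v² = (4.062 × 10^16) / (7.6176 × 10^6) = 5.33239 × 10^9 m ≈ 5.332 × 10^9 m

Final answer: 5.332 × 10^9 m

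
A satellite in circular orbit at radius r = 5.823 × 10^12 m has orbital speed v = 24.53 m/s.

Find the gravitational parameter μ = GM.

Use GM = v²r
r = 5.823 × 10^12 m
v = 24.53 m/s
v² = 601.721 m²/s²
GM = v²r = 601.721 × 5.823 × 10^12 = 3.50382 × 10^15 m³/s²
GM ≈ 3.504 × 10^15 m³/s²

Final answer: GM = 3.504 × 10^15 m³/s²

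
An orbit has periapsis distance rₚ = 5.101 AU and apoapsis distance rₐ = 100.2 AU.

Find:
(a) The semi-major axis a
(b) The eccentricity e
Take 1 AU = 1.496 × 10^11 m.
rₚ = 5.101 AU = 7.6311 × 10^11 m
rₐ = 100.2 AU = 1.49899 × 10^13 m
(a) a = (rₚ + rₐ)/2 = 7.87651 × 10^12 m ≈ 52.65 AU
(b) e = (rₐ − rₚ)/(rₐ + rₚ) = (1.42268 × 10^13) / (1.5753 × 10^13) = 0.903116

Final answer:
(a) a = 52.65 AU
(b) e = 0.9031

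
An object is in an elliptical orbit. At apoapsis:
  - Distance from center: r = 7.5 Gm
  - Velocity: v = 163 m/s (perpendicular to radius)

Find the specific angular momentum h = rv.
r = 7.5 Gm = 7.5 × 10^9 m
v = 163 m/s
h = rv = 7.5 × 10^9 × 163 = 1.2225 × 10^12 m²/s ≈ 1.222 × 10^12 m²/s

Final answer: h = 1.222 × 10^12 m²/s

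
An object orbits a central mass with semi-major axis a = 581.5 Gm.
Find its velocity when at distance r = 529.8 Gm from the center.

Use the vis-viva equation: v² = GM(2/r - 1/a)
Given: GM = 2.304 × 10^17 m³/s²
a = 581.5 Gm = 5.815 × 10^11 m
r = 529.8 Gm = 5.298 × 10^11 m
GM = 2.304 × 10^17 m³/s²
2/r − 1/a = 3.77501 × 10^-12 − 1.71969 × 10^-12 = 2.05532 × 10^-12 m⁻¹
v² = GM (2/r − 1/a) = 473545 m²/s²
v = 688.146 m/s ≈ 688.1 m/s

Final answer: 688.1 m/s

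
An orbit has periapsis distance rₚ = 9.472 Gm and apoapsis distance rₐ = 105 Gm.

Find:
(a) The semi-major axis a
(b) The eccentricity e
rₚ = 9.472 Gm = 9.472 × 10^9 m
rₐ = 105 Gm = 1.05 × 10^11 m
(a) a = (rₚ + rₐ)/2 = 5.7236 × 10^10 m ≈ 57.24 Gm
(b) e = (rₐ − rₚ)/(rₐ + rₚ) = (9.5528 × 10^10) / (1.14472 × 10^11) = 0.83451

Final answer:
(a) a = 57.24 Gm
(b) e = 0.8345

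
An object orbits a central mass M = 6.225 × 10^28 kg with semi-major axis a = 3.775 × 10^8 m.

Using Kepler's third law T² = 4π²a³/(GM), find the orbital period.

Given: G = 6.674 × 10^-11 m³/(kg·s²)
M = 6.225 × 10^28 kg
GM = G × M = 6.674 × 10^-11 × 6.225 × 10^28 = 4.15456 × 10^18 m³/s²
a = 3.775 × 10^8 m
a³ = 5.37961 × 10^25 m³
T = 2π √(a³/GM) = 2π √((5.37961 × 10^25) / (4.15456 × 10^18)) = 2π × 3598.43 s
T = 22609.6 s ≈ 6.28 hours

Final answer: 6.28 hours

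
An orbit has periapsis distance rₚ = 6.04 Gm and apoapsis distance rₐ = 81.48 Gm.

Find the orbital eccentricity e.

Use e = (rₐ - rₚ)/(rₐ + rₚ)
rₚ = 6.04 Gm = 6.04 × 10^9 m
rₐ = 81.48 Gm = 8.148 × 10^10 m
rₐ − rₚ = 7.544 × 10^10 m
rₐ + rₚ = 8.752 × 10^10 m
e = (rₐ − rₚ)/(rₐ + rₚ) = 0.861974

Final answer: e = 0.862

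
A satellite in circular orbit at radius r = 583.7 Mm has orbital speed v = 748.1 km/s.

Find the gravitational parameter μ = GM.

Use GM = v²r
r = 583.7 Mm = 5.837 × 10^8 m
v = 748.1 km/s = 748100 m/s
v² = 5.59654 × 10^11 m²/s²
GM = v²r = 5.59654 × 10^11 × 5.837 × 10^8 = 3.2667 × 10^20 m³/s²
GM ≈ 3.267 × 10^20 m³/s²

Final answer: GM = 3.267 × 10^20 m³/s²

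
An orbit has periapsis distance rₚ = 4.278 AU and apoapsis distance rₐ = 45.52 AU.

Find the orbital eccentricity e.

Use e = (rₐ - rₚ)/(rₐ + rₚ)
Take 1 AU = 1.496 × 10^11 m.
rₚ = 4.278 AU = 6.39989 × 10^11 m
rₐ = 45.52 AU = 6.80979 × 10^12 m
rₐ − rₚ = 6.1698 × 10^12 m
rₐ + rₚ = 7.44978 × 10^12 m
e = (rₐ − rₚ)/(rₐ + rₚ) = 0.828186

Final answer: e = 0.8282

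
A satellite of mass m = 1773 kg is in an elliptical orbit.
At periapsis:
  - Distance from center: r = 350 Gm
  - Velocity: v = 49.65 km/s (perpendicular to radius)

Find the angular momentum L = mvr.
r = 350 Gm = 3.5 × 10^11 m
v = 49.65 km/s = 49650 m/s
vr = 49650 × 3.5 × 10^11 = 1.73775 × 10^16 m²/s
L = m × vr = 1773 × 1.73775 × 10^16 = 3.08103 × 10^19 kg·m²/s ≈ 3.081 × 10^19 kg·m²/s

Final answer: L = 3.081 × 10^19 kg·m²/s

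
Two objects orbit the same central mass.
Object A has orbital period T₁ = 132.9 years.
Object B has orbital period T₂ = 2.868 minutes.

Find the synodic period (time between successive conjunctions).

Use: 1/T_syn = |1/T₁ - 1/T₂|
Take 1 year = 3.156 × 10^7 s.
T₁ = 132.9 years = 4.19432 × 10^9 s
T₂ = 2.868 minutes = 172.08 s
1/T₁ = 2.38417 × 10^-10 s⁻¹
1/T₂ = 0.00581125 s⁻¹
|1/T₁ − 1/T₂| = 0.00581125 s⁻¹
T_syn = 1 / |1/T₁ − 1/T₂| = 172.08 s ≈ 2.868 minutes

Final answer: T_syn = 2.868 minutes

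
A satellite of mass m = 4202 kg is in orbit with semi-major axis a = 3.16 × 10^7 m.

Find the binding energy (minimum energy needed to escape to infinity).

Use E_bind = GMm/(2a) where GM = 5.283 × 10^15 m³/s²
a = 3.16 × 10^7 m
GM = 5.283 × 10^15 m³/s²
m = 4202 kg
GMm = 5.283 × 10^15 × 4202 = 2.21992 × 10^19 m³·kg/s²
2a = 6.32 × 10^7 m
E_bind = GMm/(2a) = 3.51253 × 10^11 J ≈ 351.3 GJ

Final answer: 351.3 GJ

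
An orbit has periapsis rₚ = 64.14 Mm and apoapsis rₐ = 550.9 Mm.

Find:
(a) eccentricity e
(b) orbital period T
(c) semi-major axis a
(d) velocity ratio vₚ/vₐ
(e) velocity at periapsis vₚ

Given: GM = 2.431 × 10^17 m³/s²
rₚ = 64.14 Mm = 6.414 × 10^7 m
rₐ = 550.9 Mm = 5.509 × 10^8 m
GM = 2.431 × 10^17 m³/s²
a = (rₚ + rₐ)/2 = 3.0752 × 10^8 m
e = (rₐ − rₚ)/(rₐ + rₚ) = (4.8676 × 10^8) / (6.1504 × 10^8) = 0.791428
(a) e = 0.791428 ≈ 0.7914
(b) a³ = 2.90817 × 10^25 m³;  T = 2π √(a³/GM) = 2π × 10937.5 s = 68722.3 s ≈ 19.09 hours
(c) a = 3.0752 × 10^8 m ≈ 307.5 Mm
(d) vₚ/vₐ = rₐ/rₚ (angular momentum) = (5.509 × 10^8) / (6.414 × 10^7) = 8.58902 ≈ 8.589
(e) vₚ² = GM (2/rₚ − 1/a) = 2.431 × 10^17 × (3.11818 × 10^-8 − 3.25182 × 10^-9) = 6.78978 × 10^9 m²/s²;  vₚ = 82400.1 m/s ≈ 82.4 km/s

Final answer:
(a) eccentricity e = 0.7914
(b) orbital period T = 19.09 hours
(c) semi-major axis a = 307.5 Mm
(d) velocity ratio vₚ/vₐ = 8.589
(e) velocity at periapsis vₚ = 82.4 km/s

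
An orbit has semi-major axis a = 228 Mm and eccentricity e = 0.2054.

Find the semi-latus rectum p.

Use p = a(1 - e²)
a = 228 Mm = 2.28 × 10^8 m
e = 0.2054,  e² = 0.0421892,  1 − e² = 0.957811
p = a(1 − e²) = 2.28 × 10^8 m × 0.957811 = 2.18381 × 10^8 m ≈ 218.4 Mm

Final answer: p = 218.4 Mm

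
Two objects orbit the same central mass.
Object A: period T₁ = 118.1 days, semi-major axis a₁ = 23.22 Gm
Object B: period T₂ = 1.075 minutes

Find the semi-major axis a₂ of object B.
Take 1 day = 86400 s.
T₁ = 118.1 days = 1.02038 × 10^7 s
T₂ = 1.075 minutes = 64.5 s
a₁ = 23.22 Gm = 2.322 × 10^10 m
Kepler's third law: (T₂/T₁)² = (a₂/a₁)³  ⇒  a₂ = a₁ (T₂/T₁)^(2/3)
T₂/T₁ = 6.32115 × 10^-6
(T₂/T₁)^(2/3) = 0.000341872
a₂ = 2.322 × 10^10 m × 0.000341872 = 7.93828 × 10^6 m ≈ 7.938 Mm

Final answer: a₂ = 7.938 Mm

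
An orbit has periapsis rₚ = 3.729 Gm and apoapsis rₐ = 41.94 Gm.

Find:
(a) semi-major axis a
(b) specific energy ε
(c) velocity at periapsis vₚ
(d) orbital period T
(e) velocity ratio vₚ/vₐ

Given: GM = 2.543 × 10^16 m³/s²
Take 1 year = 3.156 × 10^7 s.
rₚ = 3.729 Gm = 3.729 × 10^9 m
rₐ = 41.94 Gm = 4.194 × 10^10 m
GM = 2.543 × 10^16 m³/s²
a = (rₚ + rₐ)/2 = 2.28345 × 10^10 m
e = (rₐ − rₚ)/(rₐ + rₚ) = (3.8211 × 10^10) / (4.5669 × 10^10) = 0.836694
(a) a = 2.28345 × 10^10 m ≈ 22.83 Gm
(b) 2a = 4.5669 × 10^10 m;  ε = −GM/(2a) = -556833 J/kg ≈ -556.8 kJ/kg
(c) vₚ² = GM (2/rₚ − 1/a) = 2.543 × 10^16 × (5.36337 × 10^-10 − 4.37934 × 10^-11) = 1.25254 × 10^7 m²/s²;  vₚ = 3539.12 m/s ≈ 3.539 km/s
(d) a³ = 1.19062 × 10^31 m³;  T = 2π √(a³/GM) = 2π × 2.16378 × 10^7 s = 1.35955 × 10^8 s ≈ 4.308 years
(e) vₚ/vₐ = rₐ/rₚ (angular momentum) = (4.194 × 10^10) / (3.729 × 10^9) = 11.247 ≈ 11.25

Final answer:
(a) semi-major axis a = 22.83 Gm
(b) specific energy ε = -556.8 kJ/kg
(c) velocity at periapsis vₚ = 3.539 km/s
(d) orbital period T = 4.308 years
(e) velocity ratio vₚ/vₐ = 11.25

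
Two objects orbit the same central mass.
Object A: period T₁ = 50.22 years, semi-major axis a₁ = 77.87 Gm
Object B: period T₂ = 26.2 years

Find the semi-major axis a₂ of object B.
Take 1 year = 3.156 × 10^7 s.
T₁ = 50.22 years = 1.58494 × 10^9 s
T₂ = 26.2 years = 8.26872 × 10^8 s
a₁ = 77.87 Gm = 7.787 × 10^10 m
Kepler's third law: (T₂/T₁)² = (a₂/a₁)³  ⇒  a₂ = a₁ (T₂/T₁)^(2/3)
T₂/T₁ = 0.521705
(T₂/T₁)^(2/3) = 0.648062
a₂ = 7.787 × 10^10 m × 0.648062 = 5.04646 × 10^10 m ≈ 50.46 Gm

Final answer: a₂ = 50.46 Gm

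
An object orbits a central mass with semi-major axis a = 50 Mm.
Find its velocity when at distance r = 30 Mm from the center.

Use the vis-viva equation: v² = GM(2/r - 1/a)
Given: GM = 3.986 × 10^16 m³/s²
a = 50 Mm = 5 × 10^7 m
r = 30 Mm = 3 × 10^7 m
GM = 3.986 × 10^16 m³/s²
2/r − 1/a = 6.66667 × 10^-8 − 2 × 10^-8 = 4.66667 × 10^-8 m⁻¹
v² = GM (2/r − 1/a) = 1.86013 × 10^9 m²/s²
v = 43129.3 m/s ≈ 43.13 km/s

Final answer: 43.13 km/s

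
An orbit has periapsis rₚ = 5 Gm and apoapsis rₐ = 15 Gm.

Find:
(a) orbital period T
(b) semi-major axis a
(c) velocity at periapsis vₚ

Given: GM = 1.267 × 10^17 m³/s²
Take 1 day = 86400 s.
rₚ = 5 Gm = 5 × 10^9 m
rₐ = 15 Gm = 1.5 × 10^10 m
GM = 1.267 × 10^17 m³/s²
a = (rₚ + rₐ)/2 = 1 × 10^10 m
e = (rₐ − rₚ)/(rₐ + rₚ) = (1 × 10^10) / (2 × 10^10) = 0.5
(a) a³ = 1 × 10^30 m³;  T = 2π √(a³/GM) = 2π × 2.80939 × 10^6 s = 1.76519 × 10^7 s ≈ 204.3 days
(b) a = 1 × 10^10 m ≈ 10 Gm
(c) vₚ² = GM (2/rₚ − 1/a) = 1.267 × 10^17 × (4 × 10^-10 − 1 × 10^-10) = 3.801 × 10^7 m²/s²;  vₚ = 6165.23 m/s ≈ 6.165 km/s

Final answer:
(a) orbital period T = 204.3 days
(b) semi-major axis a = 10 Gm
(c) velocity at periapsis vₚ = 6.165 km/s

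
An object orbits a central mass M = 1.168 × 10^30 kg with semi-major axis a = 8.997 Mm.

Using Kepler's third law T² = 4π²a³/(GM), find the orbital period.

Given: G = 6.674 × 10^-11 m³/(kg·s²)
M = 1.168 × 10^30 kg
GM = G × M = 6.674 × 10^-11 × 1.168 × 10^30 = 7.79523 × 10^19 m³/s²
a = 8.997 Mm = 8.997 × 10^6 m
a³ = 7.28271 × 10^20 m³
T = 2π √(a³/GM) = 2π √((7.28271 × 10^20) / (7.79523 × 10^19)) = 2π × 3.05655 s
T = 19.2049 s ≈ 19.2 seconds

Final answer: 19.2 seconds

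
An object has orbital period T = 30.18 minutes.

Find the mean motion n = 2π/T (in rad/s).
T = 30.18 minutes = 1810.8 s
n = 2π / 1810.8 s = 0.00346984 rad/s ≈ 0.00347 rad/s

Final answer: n = 0.00347 rad/s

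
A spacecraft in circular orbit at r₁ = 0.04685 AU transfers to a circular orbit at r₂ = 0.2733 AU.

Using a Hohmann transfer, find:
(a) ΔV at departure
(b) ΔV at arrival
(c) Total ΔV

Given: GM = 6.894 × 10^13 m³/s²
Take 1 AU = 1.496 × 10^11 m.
r₁ = 0.04685 AU = 7.00876 × 10^9 m
r₂ = 0.2733 AU = 4.08857 × 10^10 m
GM = 6.894 × 10^13 m³/s²
Transfer ellipse: a_t = (r₁ + r₂)/2 = 2.39472 × 10^10 m
Circular speed at r₁: v₁ = √(GM/r₁) = 99.1779 m/s
Transfer speed at r₁ (periapsis): v₁ₜ = √(GM(2/r₁ − 1/a_t)) = 129.59 m/s
(a) ΔV₁ = v₁ₜ − v₁ = 30.4126 m/s ≈ 30.41 m/s
Circular speed at r₂: v₂ = √(GM/r₂) = 41.0629 m/s
Transfer speed at r₂ (apoapsis): v₂ₜ = √(GM(2/r₂ − 1/a_t)) = 22.2148 m/s
(b) ΔV₂ = v₂ − v₂ₜ = 18.8481 m/s ≈ 18.85 m/s
(c) ΔV_total = ΔV₁ + ΔV₂ = 49.2607 m/s ≈ 49.26 m/s

Final answer:
(a) ΔV₁ = 30.41 m/s
(b) ΔV₂ = 18.85 m/s
(c) ΔV_total = 49.26 m/s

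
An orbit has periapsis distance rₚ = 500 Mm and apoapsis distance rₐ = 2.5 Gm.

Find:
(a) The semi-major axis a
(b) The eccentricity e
rₚ = 500 Mm = 5 × 10^8 m
rₐ = 2.5 Gm = 2.5 × 10^9 m
(a) a = (rₚ + rₐ)/2 = 1.5 × 10^9 m ≈ 1.5 Gm
(b) e = (rₐ − rₚ)/(rₐ + rₚ) = (2 × 10^9) / (3 × 10^9) = 0.666667

Final answer:
(a) a = 1.5 Gm
(b) e = 0.6667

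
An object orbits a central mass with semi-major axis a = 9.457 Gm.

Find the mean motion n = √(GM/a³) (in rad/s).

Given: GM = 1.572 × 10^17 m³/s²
a = 9.457 Gm = 9.457 × 10^9 m
GM = 1.572 × 10^17 m³/s²
a³ = 8.45785 × 10^29 m³
GM/a³ = (1.572 × 10^17) / (8.45785 × 10^29) = 1.85863 × 10^-13 s⁻²
n = √(GM/a³) = 4.31118 × 10^-7 rad/s ≈ 4.311 × 10^-7 rad/s

Final answer: n = 4.311 × 10^-7 rad/s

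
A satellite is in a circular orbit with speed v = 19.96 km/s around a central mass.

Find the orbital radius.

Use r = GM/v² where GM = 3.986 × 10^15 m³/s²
v = 19.96 km/s = 19960 m/s
GM = 3.986 × 10^15 m³/s²
v² = 3.98402 × 10^8 m²/s²
r = GM/v² = (3.986 × 10^15) / (3.98402 × 10^8) = 1.0005 × 10^7 m ≈ 10 Mm

Final answer: 10 Mm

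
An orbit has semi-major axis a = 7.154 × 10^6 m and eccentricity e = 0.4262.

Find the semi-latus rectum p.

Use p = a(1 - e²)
a = 7.154 × 10^6 m
e = 0.4262,  e² = 0.181646,  1 − e² = 0.818354
p = a(1 − e²) = 7.154 × 10^6 m × 0.818354 = 5.8545 × 10^6 m ≈ 5.855 × 10^6 m

Final answer: p = 5.855 × 10^6 m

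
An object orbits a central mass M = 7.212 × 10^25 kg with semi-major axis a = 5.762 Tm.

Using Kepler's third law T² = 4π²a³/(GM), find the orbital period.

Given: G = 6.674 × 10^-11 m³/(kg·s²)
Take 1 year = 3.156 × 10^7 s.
M = 7.212 × 10^25 kg
GM = G × M = 6.674 × 10^-11 × 7.212 × 10^25 = 4.81329 × 10^15 m³/s²
a = 5.762 Tm = 5.762 × 10^12 m
a³ = 1.91302 × 10^38 m³
T = 2π √(a³/GM) = 2π √((1.91302 × 10^38) / (4.81329 × 10^15)) = 2π × 1.9936 × 10^11 s
T = 1.25262 × 10^12 s ≈ 3.969 × 10^4 years

Final answer: 3.969 × 10^4 years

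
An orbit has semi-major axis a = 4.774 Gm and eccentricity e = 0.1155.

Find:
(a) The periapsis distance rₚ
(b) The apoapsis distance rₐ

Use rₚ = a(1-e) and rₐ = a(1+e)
a = 4.774 Gm = 4.774 × 10^9 m
e = 0.1155:  1 − e = 0.8845,  1 + e = 1.1155
(a) rₚ = a(1 − e) = 4.774 × 10^9 m × 0.8845 = 4.2226 × 10^9 m ≈ 4.223 Gm
(b) rₐ = a(1 + e) = 4.774 × 10^9 m × 1.1155 = 5.3254 × 10^9 m ≈ 5.325 Gm

Final answer:
(a) rₚ = 4.223 Gm
(b) rₐ = 5.325 Gm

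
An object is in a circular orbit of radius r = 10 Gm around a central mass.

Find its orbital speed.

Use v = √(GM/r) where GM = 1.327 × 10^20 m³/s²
r = 10 Gm = 1 × 10^10 m
GM = 1.327 × 10^20 m³/s²
GM/r = (1.327 × 10^20) / (1 × 10^10) = 1.327 × 10^10 m²/s²
v = √(GM/r) = 115195 m/s ≈ 115.2 km/s

Final answer: 115.2 km/s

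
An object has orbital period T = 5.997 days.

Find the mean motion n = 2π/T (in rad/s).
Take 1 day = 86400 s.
T = 5.997 days = 518141 s
n = 2π / 518141 s = 1.21264 × 10^-5 rad/s ≈ 1.213 × 10^-5 rad/s

Final answer: n = 1.213 × 10^-5 rad/s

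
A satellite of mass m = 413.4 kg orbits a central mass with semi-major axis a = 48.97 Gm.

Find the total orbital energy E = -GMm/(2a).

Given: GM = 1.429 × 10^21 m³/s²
a = 48.97 Gm = 4.897 × 10^10 m
GM = 1.429 × 10^21 m³/s²
2a = 9.794 × 10^10 m
GMm = 1.429 × 10^21 × 413.4 = 5.90749 × 10^23 m³·kg/s²
E = −GMm/(2a) = -6.03174 × 10^12 J ≈ -6.032 TJ

Final answer: -6.032 TJ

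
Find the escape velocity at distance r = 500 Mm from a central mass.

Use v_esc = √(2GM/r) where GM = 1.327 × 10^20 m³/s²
r = 500 Mm = 5 × 10^8 m
GM = 1.327 × 10^20 m³/s²
2GM/r = 2 × (1.327 × 10^20) / (5 × 10^8) = 5.308 × 10^11 m²/s²
v_esc = √(2GM/r) = 728560 m/s ≈ 728.6 km/s

Final answer: 728.6 km/s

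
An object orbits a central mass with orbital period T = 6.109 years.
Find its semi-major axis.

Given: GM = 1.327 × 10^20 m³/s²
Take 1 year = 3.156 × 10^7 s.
T = 6.109 years = 1.928 × 10^8 s
GM = 1.327 × 10^20 m³/s²
Kepler's third law: a³ = GM T² / (4π²)
T² = 3.71719 × 10^16 s²
a³ = (1.327 × 10^20) × (3.71719 × 10^16) / (4π²) = 1.24947 × 10^35 m³
a = (a³)^(1/3) = 4.99929 × 10^11 m ≈ 499.9 Gm

Final answer: 499.9 Gm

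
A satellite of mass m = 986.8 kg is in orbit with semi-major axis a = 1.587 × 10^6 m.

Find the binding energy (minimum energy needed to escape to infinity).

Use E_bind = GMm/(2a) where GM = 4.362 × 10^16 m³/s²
a = 1.587 × 10^6 m
GM = 4.362 × 10^16 m³/s²
m = 986.8 kg
GMm = 4.362 × 10^16 × 986.8 = 4.30442 × 10^19 m³·kg/s²
2a = 3.174 × 10^6 m
E_bind = GMm/(2a) = 1.35615 × 10^13 J ≈ 13.56 TJ

Final answer: 13.56 TJ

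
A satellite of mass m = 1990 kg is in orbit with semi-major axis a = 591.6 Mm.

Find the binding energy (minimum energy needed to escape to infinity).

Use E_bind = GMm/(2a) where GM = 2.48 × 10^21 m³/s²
a = 591.6 Mm = 5.916 × 10^8 m
GM = 2.48 × 10^21 m³/s²
m = 1990 kg
GMm = 2.48 × 10^21 × 1990 = 4.9352 × 10^24 m³·kg/s²
2a = 1.1832 × 10^9 m
E_bind = GMm/(2a) = 4.17106 × 10^15 J ≈ 4.171 PJ

Final answer: 4.171 PJ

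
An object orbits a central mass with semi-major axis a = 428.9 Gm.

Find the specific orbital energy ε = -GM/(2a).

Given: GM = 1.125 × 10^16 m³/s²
a = 428.9 Gm = 4.289 × 10^11 m
GM = 1.125 × 10^16 m³/s²
2a = 8.578 × 10^11 m
ε = −GM/(2a) = -13114.9 J/kg ≈ -13.11 kJ/kg

Final answer: -13.11 kJ/kg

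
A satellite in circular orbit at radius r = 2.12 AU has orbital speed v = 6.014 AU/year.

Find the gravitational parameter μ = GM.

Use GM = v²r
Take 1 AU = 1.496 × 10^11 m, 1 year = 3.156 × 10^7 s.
r = 2.12 AU = 3.17152 × 10^11 m
v = 6.014 AU/year = 28507.4 m/s
v² = 8.12673 × 10^8 m²/s²
GM = v²r = 8.12673 × 10^8 × 3.17152 × 10^11 = 2.57741 × 10^20 m³/s²
GM ≈ 2.577 × 10^20 m³/s²

Final answer: GM = 2.577 × 10^20 m³/s²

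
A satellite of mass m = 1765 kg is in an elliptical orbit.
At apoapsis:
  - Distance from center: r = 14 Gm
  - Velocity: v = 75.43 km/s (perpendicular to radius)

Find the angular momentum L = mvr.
r = 14 Gm = 1.4 × 10^10 m
v = 75.43 km/s = 75430 m/s
vr = 75430 × 1.4 × 10^10 = 1.05602 × 10^15 m²/s
L = m × vr = 1765 × 1.05602 × 10^15 = 1.86388 × 10^18 kg·m²/s ≈ 1.864 × 10^18 kg·m²/s

Final answer: L = 1.864 × 10^18 kg·m²/s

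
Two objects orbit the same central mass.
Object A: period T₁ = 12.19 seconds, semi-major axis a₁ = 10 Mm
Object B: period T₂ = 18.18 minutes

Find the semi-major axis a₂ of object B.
T₁ = 12.19 seconds
T₂ = 18.18 minutes = 1090.8 s
a₁ = 10 Mm = 1 × 10^7 m
Kepler's third law: (T₂/T₁)² = (a₂/a₁)³  ⇒  a₂ = a₁ (T₂/T₁)^(2/3)
T₂/T₁ = 89.4832
(T₂/T₁)^(2/3) = 20.006
a₂ = 1 × 10^7 m × 20.006 = 2.0006 × 10^8 m ≈ 200.1 Mm

Final answer: a₂ = 200.1 Mm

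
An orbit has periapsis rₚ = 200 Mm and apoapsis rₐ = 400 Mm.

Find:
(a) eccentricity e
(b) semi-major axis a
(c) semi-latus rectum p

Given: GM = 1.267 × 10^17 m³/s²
rₚ = 200 Mm = 2 × 10^8 m
rₐ = 400 Mm = 4 × 10^8 m
GM = 1.267 × 10^17 m³/s²
a = (rₚ + rₐ)/2 = 3 × 10^8 m
e = (rₐ − rₚ)/(rₐ + rₚ) = (2 × 10^8) / (6 × 10^8) = 0.333333
(a) e = 0.333333 ≈ 0.3333
(b) a = 3 × 10^8 m ≈ 300 Mm
(c) 1 − e² = 0.888889;  p = a(1 − e²) = 3 × 10^8 × 0.888889 = 2.66667 × 10^8 m ≈ 266.7 Mm

Final answer:
(a) eccentricity e = 0.3333
(b) semi-major axis a = 300 Mm
(c) semi-latus rectum p = 266.7 Mm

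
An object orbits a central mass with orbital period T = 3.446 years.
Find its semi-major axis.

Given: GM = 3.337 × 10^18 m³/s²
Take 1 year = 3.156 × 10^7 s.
T = 3.446 years = 1.08756 × 10^8 s
GM = 3.337 × 10^18 m³/s²
Kepler's third law: a³ = GM T² / (4π²)
T² = 1.18278 × 10^16 s²
a³ = (3.337 × 10^18) × (1.18278 × 10^16) / (4π²) = 9.99772 × 10^32 m³
a = (a³)^(1/3) = 9.99924 × 10^10 m ≈ 99.99 Gm

Final answer: 99.99 Gm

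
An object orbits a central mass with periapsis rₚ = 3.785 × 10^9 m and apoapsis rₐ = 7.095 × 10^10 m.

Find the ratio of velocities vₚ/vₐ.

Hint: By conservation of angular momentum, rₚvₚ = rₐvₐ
rₚ = 3.785 × 10^9 m
rₐ = 7.095 × 10^10 m
rₚvₚ = rₐvₐ  ⇒  vₚ/vₐ = rₐ/rₚ
vₚ/vₐ = (7.095 × 10^10) / (3.785 × 10^9) = 18.745

Final answer: vₚ/vₐ = 18.75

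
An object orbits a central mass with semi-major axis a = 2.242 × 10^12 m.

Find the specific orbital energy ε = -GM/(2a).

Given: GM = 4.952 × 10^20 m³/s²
a = 2.242 × 10^12 m
GM = 4.952 × 10^20 m³/s²
2a = 4.484 × 10^12 m
ε = −GM/(2a) = -1.10437 × 10^8 J/kg ≈ -110.4 MJ/kg

Final answer: -110.4 MJ/kg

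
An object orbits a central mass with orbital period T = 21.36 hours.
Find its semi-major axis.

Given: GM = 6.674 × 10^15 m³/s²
T = 21.36 hours = 76896 s
GM = 6.674 × 10^15 m³/s²
Kepler's third law: a³ = GM T² / (4π²)
T² = 5.91299 × 10^9 s²
a³ = (6.674 × 10^15) × (5.91299 × 10^9) / (4π²) = 9.99618 × 10^23 m³
a = (a³)^(1/3) = 9.99873 × 10^7 m ≈ 99.99 Mm

Final answer: 99.99 Mm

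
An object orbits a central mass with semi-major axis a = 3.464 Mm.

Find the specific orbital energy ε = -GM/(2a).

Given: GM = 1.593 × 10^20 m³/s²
a = 3.464 Mm = 3.464 × 10^6 m
GM = 1.593 × 10^20 m³/s²
2a = 6.928 × 10^6 m
ε = −GM/(2a) = -2.29936 × 10^13 J/kg ≈ -2.299 × 10^4 GJ/kg

Final answer: -2.299 × 10^4 GJ/kg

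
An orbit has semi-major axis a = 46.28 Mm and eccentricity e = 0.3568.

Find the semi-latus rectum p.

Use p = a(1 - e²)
a = 46.28 Mm = 4.628 × 10^7 m
e = 0.3568,  e² = 0.127306,  1 − e² = 0.872694
p = a(1 − e²) = 4.628 × 10^7 m × 0.872694 = 4.03883 × 10^7 m ≈ 40.39 Mm

Final answer: p = 40.39 Mm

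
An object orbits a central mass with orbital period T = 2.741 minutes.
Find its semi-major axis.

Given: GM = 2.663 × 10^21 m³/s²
T = 2.741 minutes = 164.46 s
GM = 2.663 × 10^21 m³/s²
Kepler's third law: a³ = GM T² / (4π²)
T² = 27047.1 s²
a³ = (2.663 × 10^21) × 27047.1 / (4π²) = 1.82445 × 10^24 m³
a = (a³)^(1/3) = 1.22192 × 10^8 m ≈ 1.222 × 10^8 m

Final answer: 1.222 × 10^8 m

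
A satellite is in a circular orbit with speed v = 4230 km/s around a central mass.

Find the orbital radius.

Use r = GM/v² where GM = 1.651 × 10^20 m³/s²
v = 4230 km/s = 4.23 × 10^6 m/s
GM = 1.651 × 10^20 m³/s²
v² = 1.78929 × 10^13 m²/s²
r = GM/v² = (1.651 × 10^20) / (1.78929 × 10^13) = 9.22712 × 10^6 m ≈ 9.227 × 10^6 m

Final answer: 9.227 × 10^6 m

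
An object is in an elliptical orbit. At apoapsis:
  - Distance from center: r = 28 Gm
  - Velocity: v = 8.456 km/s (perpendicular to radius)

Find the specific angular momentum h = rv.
r = 28 Gm = 2.8 × 10^10 m
v = 8.456 km/s = 8456 m/s
h = rv = 2.8 × 10^10 × 8456 = 2.36768 × 10^14 m²/s ≈ 2.368 × 10^14 m²/s

Final answer: h = 2.368 × 10^14 m²/s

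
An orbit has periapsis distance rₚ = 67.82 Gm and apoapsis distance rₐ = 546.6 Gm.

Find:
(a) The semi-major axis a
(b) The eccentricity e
rₚ = 67.82 Gm = 6.782 × 10^10 m
rₐ = 546.6 Gm = 5.466 × 10^11 m
(a) a = (rₚ + rₐ)/2 = 3.0721 × 10^11 m ≈ 307.2 Gm
(b) e = (rₐ − rₚ)/(rₐ + rₚ) = (4.7878 × 10^11) / (6.1442 × 10^11) = 0.779239

Final answer:
(a) a = 307.2 Gm
(b) e = 0.7792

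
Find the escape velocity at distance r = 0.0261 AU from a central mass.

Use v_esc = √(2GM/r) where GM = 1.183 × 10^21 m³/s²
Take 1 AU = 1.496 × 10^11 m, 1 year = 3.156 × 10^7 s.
r = 0.0261 AU = 3.90456 × 10^9 m
GM = 1.183 × 10^21 m³/s²
2GM/r = 2 × (1.183 × 10^21) / (3.90456 × 10^9) = 6.05958 × 10^11 m²/s²
v_esc = √(2GM/r) = 778433 m/s ≈ 164.2 AU/year

Final answer: 164.2 AU/year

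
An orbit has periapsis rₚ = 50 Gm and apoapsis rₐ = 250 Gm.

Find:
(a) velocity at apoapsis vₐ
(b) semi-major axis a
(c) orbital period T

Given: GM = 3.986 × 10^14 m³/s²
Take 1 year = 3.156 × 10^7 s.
rₚ = 50 Gm = 5 × 10^10 m
rₐ = 250 Gm = 2.5 × 10^11 m
GM = 3.986 × 10^14 m³/s²
a = (rₚ + rₐ)/2 = 1.5 × 10^11 m
e = (rₐ − rₚ)/(rₐ + rₚ) = (2 × 10^11) / (3 × 10^11) = 0.666667
(a) vₐ² = GM (2/rₐ − 1/a) = 3.986 × 10^14 × (8 × 10^-12 − 6.66667 × 10^-12) = 531.467 m²/s²;  vₐ = 23.0536 m/s ≈ 23.05 m/s
(b) a = 1.5 × 10^11 m ≈ 150 Gm
(c) a³ = 3.375 × 10^33 m³;  T = 2π √(a³/GM) = 2π × 2.90983 × 10^9 s = 1.8283 × 10^10 s ≈ 579.3 years

Final answer:
(a) velocity at apoapsis vₐ = 23.05 m/s
(b) semi-major axis a = 150 Gm
(c) orbital period T = 579.3 years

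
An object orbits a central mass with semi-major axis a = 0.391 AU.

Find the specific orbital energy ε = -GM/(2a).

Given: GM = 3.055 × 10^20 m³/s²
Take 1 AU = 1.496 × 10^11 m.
a = 0.391 AU = 5.84936 × 10^10 m
GM = 3.055 × 10^20 m³/s²
2a = 1.16987 × 10^11 m
ε = −GM/(2a) = -2.6114 × 10^9 J/kg ≈ -2.611 GJ/kg

Final answer: -2.611 GJ/kg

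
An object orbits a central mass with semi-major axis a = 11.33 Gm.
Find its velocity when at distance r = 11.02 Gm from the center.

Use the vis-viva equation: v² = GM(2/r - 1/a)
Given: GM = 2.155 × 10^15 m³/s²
a = 11.33 Gm = 1.133 × 10^10 m
r = 11.02 Gm = 1.102 × 10^10 m
GM = 2.155 × 10^15 m³/s²
2/r − 1/a = 1.81488 × 10^-10 − 8.82613 × 10^-11 = 9.32269 × 10^-11 m⁻¹
v² = GM (2/r − 1/a) = 200904 m²/s²
v = 448.223 m/s ≈ 448.2 m/s

Final answer: 448.2 m/s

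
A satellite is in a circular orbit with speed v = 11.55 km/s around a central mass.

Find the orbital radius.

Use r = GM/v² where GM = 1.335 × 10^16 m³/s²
v = 11.55 km/s = 11550 m/s
GM = 1.335 × 10^16 m³/s²
v² = 1.33402 × 10^8 m²/s²
r = GM/v² = (1.335 × 10^16) / (1.33402 × 10^8) = 1.00073 × 10^8 m ≈ 100.1 Mm

Final answer: 100.1 Mm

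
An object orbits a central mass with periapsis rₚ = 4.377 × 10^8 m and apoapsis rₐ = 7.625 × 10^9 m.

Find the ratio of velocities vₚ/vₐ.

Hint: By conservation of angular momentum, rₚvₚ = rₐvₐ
rₚ = 4.377 × 10^8 m
rₐ = 7.625 × 10^9 m
rₚvₚ = rₐvₐ  ⇒  vₚ/vₐ = rₐ/rₚ
vₚ/vₐ = (7.625 × 10^9) / (4.377 × 10^8) = 17.4206

Final answer: vₚ/vₐ = 17.42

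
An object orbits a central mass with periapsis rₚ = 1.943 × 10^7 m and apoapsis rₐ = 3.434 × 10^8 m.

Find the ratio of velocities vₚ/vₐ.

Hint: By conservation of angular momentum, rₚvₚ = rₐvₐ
rₚ = 1.943 × 10^7 m
rₐ = 3.434 × 10^8 m
rₚvₚ = rₐvₐ  ⇒  vₚ/vₐ = rₐ/rₚ
vₚ/vₐ = (3.434 × 10^8) / (1.943 × 10^7) = 17.6737

Final answer: vₚ/vₐ = 17.67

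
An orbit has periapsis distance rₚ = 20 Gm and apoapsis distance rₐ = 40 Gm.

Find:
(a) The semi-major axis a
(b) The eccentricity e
rₚ = 20 Gm = 2 × 10^10 m
rₐ = 40 Gm = 4 × 10^10 m
(a) a = (rₚ + rₐ)/2 = 3 × 10^10 m ≈ 30 Gm
(b) e = (rₐ − rₚ)/(rₐ + rₚ) = (2 × 10^10) / (6 × 10^10) = 0.333333

Final answer:
(a) a = 30 Gm
(b) e = 0.3333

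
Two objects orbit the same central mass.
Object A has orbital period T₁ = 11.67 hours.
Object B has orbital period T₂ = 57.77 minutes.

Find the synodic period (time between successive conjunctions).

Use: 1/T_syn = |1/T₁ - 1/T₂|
T₁ = 11.67 hours = 42012 s
T₂ = 57.77 minutes = 3466.2 s
1/T₁ = 2.38027 × 10^-5 s⁻¹
1/T₂ = 0.0002885 s⁻¹
|1/T₁ − 1/T₂| = 0.000264698 s⁻¹
T_syn = 1 / |1/T₁ − 1/T₂| = 3777.9 s ≈ 1.049 hours

Final answer: T_syn = 1.049 hours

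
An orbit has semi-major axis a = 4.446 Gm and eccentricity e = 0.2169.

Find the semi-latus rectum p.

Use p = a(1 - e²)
a = 4.446 Gm = 4.446 × 10^9 m
e = 0.2169,  e² = 0.0470456,  1 − e² = 0.952954
p = a(1 − e²) = 4.446 × 10^9 m × 0.952954 = 4.23684 × 10^9 m ≈ 4.237 Gm

Final answer: p = 4.237 Gm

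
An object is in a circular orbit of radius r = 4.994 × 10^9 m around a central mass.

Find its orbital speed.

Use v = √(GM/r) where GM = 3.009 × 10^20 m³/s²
r = 4.994 × 10^9 m
GM = 3.009 × 10^20 m³/s²
GM/r = (3.009 × 10^20) / (4.994 × 10^9) = 6.02523 × 10^10 m²/s²
v = √(GM/r) = 245463 m/s ≈ 245.5 km/s

Final answer: 245.5 km/s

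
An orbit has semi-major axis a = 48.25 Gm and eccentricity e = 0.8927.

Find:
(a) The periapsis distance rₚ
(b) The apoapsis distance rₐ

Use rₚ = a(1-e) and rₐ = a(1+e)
a = 48.25 Gm = 4.825 × 10^10 m
e = 0.8927:  1 − e = 0.1073,  1 + e = 1.8927
(a) rₚ = a(1 − e) = 4.825 × 10^10 m × 0.1073 = 5.17722 × 10^9 m ≈ 5.177 Gm
(b) rₐ = a(1 + e) = 4.825 × 10^10 m × 1.8927 = 9.13228 × 10^10 m ≈ 91.32 Gm

Final answer:
(a) rₚ = 5.177 Gm
(b) rₐ = 91.32 Gm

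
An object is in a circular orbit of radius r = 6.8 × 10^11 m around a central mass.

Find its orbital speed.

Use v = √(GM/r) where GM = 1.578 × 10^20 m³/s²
r = 6.8 × 10^11 m
GM = 1.578 × 10^20 m³/s²
GM/r = (1.578 × 10^20) / (6.8 × 10^11) = 2.32059 × 10^8 m²/s²
v = √(GM/r) = 15233.5 m/s ≈ 15.23 km/s

Final answer: 15.23 km/s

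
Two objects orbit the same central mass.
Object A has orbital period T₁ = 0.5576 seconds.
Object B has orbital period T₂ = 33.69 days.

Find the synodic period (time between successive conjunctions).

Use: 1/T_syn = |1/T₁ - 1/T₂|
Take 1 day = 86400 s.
T₁ = 0.5576 seconds
T₂ = 33.69 days = 2.91082 × 10^6 s
1/T₁ = 1.7934 s⁻¹
1/T₂ = 3.43546 × 10^-7 s⁻¹
|1/T₁ − 1/T₂| = 1.7934 s⁻¹
T_syn = 1 / |1/T₁ − 1/T₂| = 0.5576 s ≈ 0.5576 seconds

Final answer: T_syn = 0.5576 seconds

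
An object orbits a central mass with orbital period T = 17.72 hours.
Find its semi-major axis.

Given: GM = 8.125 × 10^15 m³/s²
T = 17.72 hours = 63792 s
GM = 8.125 × 10^15 m³/s²
Kepler's third law: a³ = GM T² / (4π²)
T² = 4.06942 × 10^9 s²
a³ = (8.125 × 10^15) × (4.06942 × 10^9) / (4π²) = 8.37522 × 10^23 m³
a = (a³)^(1/3) = 9.4261 × 10^7 m ≈ 9.426 × 10^7 m

Final answer: 9.426 × 10^7 m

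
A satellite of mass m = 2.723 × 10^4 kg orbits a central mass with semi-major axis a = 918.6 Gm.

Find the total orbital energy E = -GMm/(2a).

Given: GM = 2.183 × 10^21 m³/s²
a = 918.6 Gm = 9.186 × 10^11 m
GM = 2.183 × 10^21 m³/s²
2a = 1.8372 × 10^12 m
GMm = 2.183 × 10^21 × 27230 = 5.94431 × 10^25 m³·kg/s²
E = −GMm/(2a) = -3.23553 × 10^13 J ≈ -32.36 TJ

Final answer: -32.36 TJ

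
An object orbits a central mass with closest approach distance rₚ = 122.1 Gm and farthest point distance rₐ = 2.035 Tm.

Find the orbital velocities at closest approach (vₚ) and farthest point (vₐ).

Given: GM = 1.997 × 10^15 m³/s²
rₚ = 122.1 Gm = 1.221 × 10^11 m
rₐ = 2.035 Tm = 2.035 × 10^12 m
GM = 1.997 × 10^15 m³/s²
a = (rₚ + rₐ)/2 = 1.07855 × 10^12 m
Vis-viva: v² = GM (2/r − 1/a)
vₚ² = 1.997 × 10^15 × (1.638 × 10^-11 − 9.27171 × 10^-13) = 30859.3 m²/s²
vₚ = 175.668 m/s ≈ 175.7 m/s
vₐ² = 1.997 × 10^15 × (9.82801 × 10^-13 − 9.27171 × 10^-13) = 111.094 m²/s²
vₐ = 10.5401 m/s ≈ 10.54 m/s

Final answer: vₚ = 175.7 m/s, vₐ = 10.54 m/s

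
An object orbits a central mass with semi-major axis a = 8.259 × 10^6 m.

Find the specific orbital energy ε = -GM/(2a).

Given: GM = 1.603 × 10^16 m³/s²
a = 8.259 × 10^6 m
GM = 1.603 × 10^16 m³/s²
2a = 1.6518 × 10^7 m
ε = −GM/(2a) = -9.70456 × 10^8 J/kg ≈ -970.5 MJ/kg

Final answer: -970.5 MJ/kg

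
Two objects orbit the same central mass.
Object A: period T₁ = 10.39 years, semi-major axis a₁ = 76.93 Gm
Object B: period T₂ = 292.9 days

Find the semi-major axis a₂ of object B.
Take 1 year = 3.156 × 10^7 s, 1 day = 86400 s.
T₁ = 10.39 years = 3.27908 × 10^8 s
T₂ = 292.9 days = 2.53066 × 10^7 s
a₁ = 76.93 Gm = 7.693 × 10^10 m
Kepler's third law: (T₂/T₁)² = (a₂/a₁)³  ⇒  a₂ = a₁ (T₂/T₁)^(2/3)
T₂/T₁ = 0.0771757
(T₂/T₁)^(2/3) = 0.181268
a₂ = 7.693 × 10^10 m × 0.181268 = 1.39449 × 10^10 m ≈ 13.94 Gm

Final answer: a₂ = 13.94 Gm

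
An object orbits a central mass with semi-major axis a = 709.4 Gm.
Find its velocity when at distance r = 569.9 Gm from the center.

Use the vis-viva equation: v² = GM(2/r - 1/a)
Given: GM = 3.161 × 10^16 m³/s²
a = 709.4 Gm = 7.094 × 10^11 m
r = 569.9 Gm = 5.699 × 10^11 m
GM = 3.161 × 10^16 m³/s²
2/r − 1/a = 3.50939 × 10^-12 − 1.40964 × 10^-12 = 2.09975 × 10^-12 m⁻¹
v² = GM (2/r − 1/a) = 66373 m²/s²
v = 257.63 m/s ≈ 257.6 m/s

Final answer: 257.6 m/s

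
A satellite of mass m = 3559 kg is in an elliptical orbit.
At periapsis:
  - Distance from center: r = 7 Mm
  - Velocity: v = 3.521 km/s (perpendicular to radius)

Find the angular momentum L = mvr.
r = 7 Mm = 7 × 10^6 m
v = 3.521 km/s = 3521 m/s
vr = 3521 × 7 × 10^6 = 2.4647 × 10^10 m²/s
L = m × vr = 3559 × 2.4647 × 10^10 = 8.77187 × 10^13 kg·m²/s ≈ 8.772 × 10^13 kg·m²/s

Final answer: L = 8.772 × 10^13 kg·m²/s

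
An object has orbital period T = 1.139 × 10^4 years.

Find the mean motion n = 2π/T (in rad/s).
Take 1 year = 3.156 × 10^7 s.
T = 1.139 × 10^4 years = 3.59468 × 10^11 s
n = 2π / (3.59468 × 10^11 s) = 1.74791 × 10^-11 rad/s ≈ 1.748 × 10^-11 rad/s

Final answer: n = 1.748 × 10^-11 rad/s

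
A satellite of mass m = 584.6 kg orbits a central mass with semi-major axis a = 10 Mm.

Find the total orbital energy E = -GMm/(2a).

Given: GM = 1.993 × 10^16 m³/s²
a = 10 Mm = 1 × 10^7 m
GM = 1.993 × 10^16 m³/s²
2a = 2 × 10^7 m
GMm = 1.993 × 10^16 × 584.6 = 1.16511 × 10^19 m³·kg/s²
E = −GMm/(2a) = -5.82554 × 10^11 J ≈ -582.6 GJ

Final answer: -582.6 GJ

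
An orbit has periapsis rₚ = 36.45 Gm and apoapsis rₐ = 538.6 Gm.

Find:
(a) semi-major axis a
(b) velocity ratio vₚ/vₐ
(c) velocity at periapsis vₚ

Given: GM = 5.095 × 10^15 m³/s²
rₚ = 36.45 Gm = 3.645 × 10^10 m
rₐ = 538.6 Gm = 5.386 × 10^11 m
GM = 5.095 × 10^15 m³/s²
a = (rₚ + rₐ)/2 = 2.87525 × 10^11 m
e = (rₐ − rₚ)/(rₐ + rₚ) = (5.0215 × 10^11) / (5.7505 × 10^11) = 0.873228
(a) a = 2.87525 × 10^11 m ≈ 287.5 Gm
(b) vₚ/vₐ = rₐ/rₚ (angular momentum) = (5.386 × 10^11) / (3.645 × 10^10) = 14.7764 ≈ 14.78
(c) vₚ² = GM (2/rₚ − 1/a) = 5.095 × 10^15 × (5.48697 × 10^-11 − 3.47796 × 10^-12) = 261841 m²/s²;  vₚ = 511.704 m/s ≈ 511.7 m/s

Final answer:
(a) semi-major axis a = 287.5 Gm
(b) velocity ratio vₚ/vₐ = 14.78
(c) velocity at periapsis vₚ = 511.7 m/s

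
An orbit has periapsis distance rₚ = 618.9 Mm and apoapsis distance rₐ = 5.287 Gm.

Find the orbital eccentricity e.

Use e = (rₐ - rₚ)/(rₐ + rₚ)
rₚ = 618.9 Mm = 6.189 × 10^8 m
rₐ = 5.287 Gm = 5.287 × 10^9 m
rₐ − rₚ = 4.6681 × 10^9 m
rₐ + rₚ = 5.9059 × 10^9 m
e = (rₐ − rₚ)/(rₐ + rₚ) = 0.790413

Final answer: e = 0.7904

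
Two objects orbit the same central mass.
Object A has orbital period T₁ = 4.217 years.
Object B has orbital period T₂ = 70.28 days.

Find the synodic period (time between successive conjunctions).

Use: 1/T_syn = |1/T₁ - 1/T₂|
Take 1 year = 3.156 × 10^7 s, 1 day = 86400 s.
T₁ = 4.217 years = 1.33089 × 10^8 s
T₂ = 70.28 days = 6.07219 × 10^6 s
1/T₁ = 7.5138 × 10^-9 s⁻¹
1/T₂ = 1.64685 × 10^-7 s⁻¹
|1/T₁ − 1/T₂| = 1.57171 × 10^-7 s⁻¹
T_syn = 1 / |1/T₁ − 1/T₂| = 6.36248 × 10^6 s ≈ 73.64 days

Final answer: T_syn = 73.64 days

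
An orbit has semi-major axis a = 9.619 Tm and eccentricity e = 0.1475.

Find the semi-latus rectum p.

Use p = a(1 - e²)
a = 9.619 Tm = 9.619 × 10^12 m
e = 0.1475,  e² = 0.0217562,  1 − e² = 0.978244
p = a(1 − e²) = 9.619 × 10^12 m × 0.978244 = 9.40973 × 10^12 m ≈ 9.41 Tm

Final answer: p = 9.41 Tm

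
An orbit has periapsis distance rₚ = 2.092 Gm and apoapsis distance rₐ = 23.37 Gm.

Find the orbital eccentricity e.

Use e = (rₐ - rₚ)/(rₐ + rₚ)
rₚ = 2.092 Gm = 2.092 × 10^9 m
rₐ = 23.37 Gm = 2.337 × 10^10 m
rₐ − rₚ = 2.1278 × 10^10 m
rₐ + rₚ = 2.5462 × 10^10 m
e = (rₐ − rₚ)/(rₐ + rₚ) = 0.835677

Final answer: e = 0.8357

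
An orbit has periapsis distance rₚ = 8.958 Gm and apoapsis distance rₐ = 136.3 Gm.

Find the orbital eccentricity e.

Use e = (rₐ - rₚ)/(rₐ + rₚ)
rₚ = 8.958 Gm = 8.958 × 10^9 m
rₐ = 136.3 Gm = 1.363 × 10^11 m
rₐ − rₚ = 1.27342 × 10^11 m
rₐ + rₚ = 1.45258 × 10^11 m
e = (rₐ − rₚ)/(rₐ + rₚ) = 0.876661

Final answer: e = 0.8767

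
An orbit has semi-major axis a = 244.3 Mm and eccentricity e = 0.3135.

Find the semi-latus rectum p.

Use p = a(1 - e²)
a = 244.3 Mm = 2.443 × 10^8 m
e = 0.3135,  e² = 0.0982823,  1 − e² = 0.901718
p = a(1 − e²) = 2.443 × 10^8 m × 0.901718 = 2.2029 × 10^8 m ≈ 220.3 Mm

Final answer: p = 220.3 Mm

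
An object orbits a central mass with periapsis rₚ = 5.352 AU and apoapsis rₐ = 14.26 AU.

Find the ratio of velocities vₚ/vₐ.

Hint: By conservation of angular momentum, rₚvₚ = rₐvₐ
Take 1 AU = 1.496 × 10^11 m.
rₚ = 5.352 AU = 8.00659 × 10^11 m
rₐ = 14.26 AU = 2.1333 × 10^12 m
rₚvₚ = rₐvₐ  ⇒  vₚ/vₐ = rₐ/rₚ
vₚ/vₐ = (2.1333 × 10^12) / (8.00659 × 10^11) = 2.66442

Final answer: vₚ/vₐ = 2.664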